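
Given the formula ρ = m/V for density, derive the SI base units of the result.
Units of each symbol in ρ = m/V:
  m (mass): kg
  V (volume): m³  → in the denominator, contributes 1/m³

Multiplying the contributions: [kg] · [1/m³]
Adding exponents of each base unit: kg: 1, m: -3
SI base units of density: kg/m³

Answer: kg/m³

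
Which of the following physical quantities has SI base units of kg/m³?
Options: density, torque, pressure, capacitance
Checking the SI base units of each option:
  density (ρ = m/V): kg/m³  ✓ matches
  torque (τ = Fr): kg·m²/s²  ✗
  pressure (P = F/A): kg/(m·s²)  ✗
  capacitance (C = Q/V): s⁴·A²/(kg·m²)  ✗

Only density has units kg/m³.

Answer: density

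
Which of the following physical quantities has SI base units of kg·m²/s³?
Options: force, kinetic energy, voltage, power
Checking the SI base units of each option:
  force (F = ma): kg·m/s²  ✗
  kinetic energy (E = ½mv²): kg·m²/s²  ✗
  voltage (V = IR): kg·m²/(s³·A)  ✗
  power (P = W/t): kg·m²/s³  ✓ matches

Only power has units kg·m²/s³.

Answer: power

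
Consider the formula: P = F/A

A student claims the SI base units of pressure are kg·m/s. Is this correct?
Units of each symbol in P = F/A:
  F (force): kg·m/s²
  A (area): m²  → in the denominator, contributes 1/m²

Multiplying the contributions: [kg·m/s²] · [1/m²]
Adding exponents of each base unit: kg: 1, m: -1, s: -2
SI base units of pressure: kg/(m·s²)

The claimed units kg·m/s (exponents kg: 1, m: 1, s: -1) do not match the derived units kg/(m·s²) (exponents kg: 1, m: -1, s: -2), so the claim is incorrect.

Answer: No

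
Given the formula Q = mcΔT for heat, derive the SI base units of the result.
Units of each symbol in Q = mcΔT:
  m (mass): kg
  c (specific heat capacity, in J/(kg·K)): m²/(s²·K)
  ΔT (temperature change): K

Multiplying the contributions: [kg] · [m²/(s²·K)] · [K]
Adding exponents of each base unit: kg: 1, m: 2, s: -2
SI base units of heat: kg·m²/s²

Answer: kg·m²/s²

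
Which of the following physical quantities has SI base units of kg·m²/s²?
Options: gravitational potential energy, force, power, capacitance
Checking the SI base units of each option:
  gravitational potential energy (U = -GMm/r): kg·m²/s²  ✓ matches
  force (F = ma): kg·m/s²  ✗
  power (P = W/t): kg·m²/s³  ✗
  capacitance (C = Q/V): s⁴·A²/(kg·m²)  ✗

Only gravitational potential energy has units kg·m²/s².

Answer: gravitational potential energy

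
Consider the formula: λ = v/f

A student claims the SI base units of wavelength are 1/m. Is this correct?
Units of each symbol in λ = v/f:
  v (wave speed): m/s
  f (frequency): 1/s  → in the denominator, contributes s

Multiplying the contributions: [m/s] · [s]
Adding exponents of each base unit: m: 1
SI base units of wavelength: m

The claimed units 1/m (exponents m: -1) do not match the derived units m (exponents m: 1), so the claim is incorrect.

Answer: No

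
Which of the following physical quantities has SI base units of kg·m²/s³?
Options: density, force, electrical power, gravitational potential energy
Checking the SI base units of each option:
  density (ρ = m/V): kg/m³  ✗
  force (F = ma): kg·m/s²  ✗
  electrical power (P = IV): kg·m²/s³  ✓ matches
  gravitational potential energy (U = -GMm/r): kg·m²/s²  ✗

Only electrical power has units kg·m²/s³.

Answer: electrical power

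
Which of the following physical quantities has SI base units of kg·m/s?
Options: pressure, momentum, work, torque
Checking the SI base units of each option:
  pressure (P = F/A): kg/(m·s²)  ✗
  momentum (p = mv): kg·m/s  ✓ matches
  work (W = Fd): kg·m²/s²  ✗
  torque (τ = Fr): kg·m²/s²  ✗

Only momentum has units kg·m/s.

Answer: momentum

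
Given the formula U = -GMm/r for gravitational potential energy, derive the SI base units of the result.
Units of each symbol in U = -GMm/r:
  G (gravitational constant): m³/(kg·s²)
  M (mass): kg
  m (mass): kg
  r (distance): m  → in the denominator, contributes 1/m
  The minus sign does not affect the units.

Multiplying the contributions: [m³/(kg·s²)] · [kg] · [kg] · [1/m]
Adding exponents of each base unit: kg: 1, m: 2, s: -2
SI base units of gravitational potential energy: kg·m²/s²

Answer: kg·m²/s²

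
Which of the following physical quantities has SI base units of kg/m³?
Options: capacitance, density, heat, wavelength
Checking the SI base units of each option:
  capacitance (C = Q/V): s⁴·A²/(kg·m²)  ✗
  density (ρ = m/V): kg/m³  ✓ matches
  heat (Q = mcΔT): kg·m²/s²  ✗
  wavelength (λ = v/f): m  ✗

Only density has units kg/m³.

Answer: density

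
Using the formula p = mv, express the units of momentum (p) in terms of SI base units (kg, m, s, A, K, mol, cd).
Units of each symbol in p = mv:
  m (mass): kg
  v (velocity): m/s

Multiplying the contributions: [kg] · [m/s]
Adding exponents of each base unit: kg: 1, m: 1, s: -1
SI base units of momentum: kg·m/s

Answer: kg·m/s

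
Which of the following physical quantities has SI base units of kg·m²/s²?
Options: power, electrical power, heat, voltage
Checking the SI base units of each option:
  power (P = W/t): kg·m²/s³  ✗
  electrical power (P = IV): kg·m²/s³  ✗
  heat (Q = mcΔT): kg·m²/s²  ✓ matches
  voltage (V = IR): kg·m²/(s³·A)  ✗

Only heat has units kg·m²/s².

Answer: heat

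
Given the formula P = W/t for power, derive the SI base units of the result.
Units of each symbol in P = W/t:
  W (work): kg·m²/s²
  t (time): s  → in the denominator, contributes 1/s

Multiplying the contributions: [kg·m²/s²] · [1/s]
Adding exponents of each base unit: kg: 1, m: 2, s: -3
SI base units of power: kg·m²/s³

Answer: kg·m²/s³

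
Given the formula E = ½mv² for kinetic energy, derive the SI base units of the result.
Units of each symbol in E = ½mv²:
  m (mass): kg
  v (speed): m/s  → to the power 2, contributes m²/s²
  The factor ½ is dimensionless.

Multiplying the contributions: [kg] · [m²/s²]
Adding exponents of each base unit: kg: 1, m: 2, s: -2
SI base units of kinetic energy: kg·m²/s²

Answer: kg·m²/s²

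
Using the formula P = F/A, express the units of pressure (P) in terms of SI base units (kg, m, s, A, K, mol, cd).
Units of each symbol in P = F/A:
  F (force): kg·m/s²
  A (area): m²  → in the denominator, contributes 1/m²

Multiplying the contributions: [kg·m/s²] · [1/m²]
Adding exponents of each base unit: kg: 1, m: -1, s: -2
SI base units of pressure: kg/(m·s²)

Answer: kg/(m·s²)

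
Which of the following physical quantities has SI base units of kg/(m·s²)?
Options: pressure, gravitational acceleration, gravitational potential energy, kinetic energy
Checking the SI base units of each option:
  pressure (P = F/A): kg/(m·s²)  ✓ matches
  gravitational acceleration (g = GM/r²): m/s²  ✗
  gravitational potential energy (U = -GMm/r): kg·m²/s²  ✗
  kinetic energy (E = ½mv²): kg·m²/s²  ✗

Only pressure has units kg/(m·s²).

Answer: pressure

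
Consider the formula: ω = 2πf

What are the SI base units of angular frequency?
Units of each symbol in ω = 2πf:
  f (frequency): 1/s
  The factor 2π is dimensionless.

Multiplying the contributions: [1/s]
Adding exponents of each base unit: s: -1
SI base units of angular frequency: 1/s

Answer: 1/s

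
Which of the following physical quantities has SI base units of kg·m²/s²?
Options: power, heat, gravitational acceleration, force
Checking the SI base units of each option:
  power (P = W/t): kg·m²/s³  ✗
  heat (Q = mcΔT): kg·m²/s²  ✓ matches
  gravitational acceleration (g = GM/r²): m/s²  ✗
  force (F = ma): kg·m/s²  ✗

Only heat has units kg·m²/s².

Answer: heat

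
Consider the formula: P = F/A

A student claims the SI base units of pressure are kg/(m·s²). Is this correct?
Units of each symbol in P = F/A:
  F (force): kg·m/s²
  A (area): m²  → in the denominator, contributes 1/m²

Multiplying the contributions: [kg·m/s²] · [1/m²]
Adding exponents of each base unit: kg: 1, m: -1, s: -2
SI base units of pressure: kg/(m·s²)

The claimed units kg/(m·s²) match the derived units, so the claim is correct.

Answer: Yes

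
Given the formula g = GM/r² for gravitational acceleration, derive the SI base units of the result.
Units of each symbol in g = GM/r²:
  G (gravitational constant): m³/(kg·s²)
  M (mass): kg
  r (distance): m  → to the power 2 in the denominator, contributes 1/m²

Multiplying the contributions: [m³/(kg·s²)] · [kg] · [1/m²]
Adding exponents of each base unit: m: 1, s: -2
SI base units of gravitational acceleration: m/s²

Answer: m/s²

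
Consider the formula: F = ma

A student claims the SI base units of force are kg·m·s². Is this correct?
Units of each symbol in F = ma:
  m (mass): kg
  a (acceleration): m/s²

Multiplying the contributions: [kg] · [m/s²]
Adding exponents of each base unit: kg: 1, m: 1, s: -2
SI base units of force: kg·m/s²

The claimed units kg·m·s² (exponents kg: 1, m: 1, s: 2) do not match the derived units kg·m/s² (exponents kg: 1, m: 1, s: -2), so the claim is incorrect.

Answer: No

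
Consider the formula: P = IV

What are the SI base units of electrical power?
Units of each symbol in P = IV:
  I (current): A
  V (voltage, in volts): kg·m²/(s³·A)

Multiplying the contributions: [A] · [kg·m²/(s³·A)]
Adding exponents of each base unit: kg: 1, m: 2, s: -3
SI base units of electrical power: kg·m²/s³

Answer: kg·m²/s³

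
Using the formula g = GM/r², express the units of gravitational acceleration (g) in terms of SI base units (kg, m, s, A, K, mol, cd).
Units of each symbol in g = GM/r²:
  G (gravitational constant): m³/(kg·s²)
  M (mass): kg
  r (distance): m  → to the power 2 in the denominator, contributes 1/m²

Multiplying the contributions: [m³/(kg·s²)] · [kg] · [1/m²]
Adding exponents of each base unit: m: 1, s: -2
SI base units of gravitational acceleration: m/s²

Answer: m/s²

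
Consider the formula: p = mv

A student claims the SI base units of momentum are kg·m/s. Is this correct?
Units of each symbol in p = mv:
  m (mass): kg
  v (velocity): m/s

Multiplying the contributions: [kg] · [m/s]
Adding exponents of each base unit: kg: 1, m: 1, s: -1
SI base units of momentum: kg·m/s

The claimed units kg·m/s match the derived units, so the claim is correct.

Answer: Yes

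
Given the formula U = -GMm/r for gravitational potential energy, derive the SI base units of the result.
Units of each symbol in U = -GMm/r:
  G (gravitational constant): m³/(kg·s²)
  M (mass): kg
  m (mass): kg
  r (distance): m  → in the denominator, contributes 1/m
  The minus sign does not affect the units.

Multiplying the contributions: [m³/(kg·s²)] · [kg] · [kg] · [1/m]
Adding exponents of each base unit: kg: 1, m: 2, s: -2
SI base units of gravitational potential energy: kg·m²/s²

Answer: kg·m²/s²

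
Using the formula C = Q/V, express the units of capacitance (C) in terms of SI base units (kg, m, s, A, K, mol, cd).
Units of each symbol in C = Q/V:
  Q (charge, in coulombs): s·A
  V (voltage, in volts): kg·m²/(s³·A)  → in the denominator, contributes s³·A/(kg·m²)

Multiplying the contributions: [s·A] · [s³·A/(kg·m²)]
Adding exponents of each base unit: kg: -1, m: -2, s: 4, A: 2
SI base units of capacitance: s⁴·A²/(kg·m²)

Answer: s⁴·A²/(kg·m²)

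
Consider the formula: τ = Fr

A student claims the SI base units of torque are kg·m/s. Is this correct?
Units of each symbol in τ = Fr:
  F (force): kg·m/s²
  r (lever arm): m

Multiplying the contributions: [kg·m/s²] · [m]
Adding exponents of each base unit: kg: 1, m: 2, s: -2
SI base units of torque: kg·m²/s²

The claimed units kg·m/s (exponents kg: 1, m: 1, s: -1) do not match the derived units kg·m²/s² (exponents kg: 1, m: 2, s: -2), so the claim is incorrect.

Answer: No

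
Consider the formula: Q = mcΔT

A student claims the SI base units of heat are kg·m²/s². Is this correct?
Units of each symbol in Q = mcΔT:
  m (mass): kg
  c (specific heat capacity, in J/(kg·K)): m²/(s²·K)
  ΔT (temperature change): K

Multiplying the contributions: [kg] · [m²/(s²·K)] · [K]
Adding exponents of each base unit: kg: 1, m: 2, s: -2
SI base units of heat: kg·m²/s²

The claimed units kg·m²/s² match the derived units, so the claim is correct.

Answer: Yes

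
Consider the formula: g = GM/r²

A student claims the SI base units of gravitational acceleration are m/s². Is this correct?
Units of each symbol in g = GM/r²:
  G (gravitational constant): m³/(kg·s²)
  M (mass): kg
  r (distance): m  → to the power 2 in the denominator, contributes 1/m²

Multiplying the contributions: [m³/(kg·s²)] · [kg] · [1/m²]
Adding exponents of each base unit: m: 1, s: -2
SI base units of gravitational acceleration: m/s²

The claimed units m/s² match the derived units, so the claim is correct.

Answer: Yes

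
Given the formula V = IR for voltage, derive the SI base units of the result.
Units of each symbol in V = IR:
  I (current): A
  R (resistance, in ohms): kg·m²/(s³·A²)

Multiplying the contributions: [A] · [kg·m²/(s³·A²)]
Adding exponents of each base unit: kg: 1, m: 2, s: -3, A: -1
SI base units of voltage: kg·m²/(s³·A)

Answer: kg·m²/(s³·A)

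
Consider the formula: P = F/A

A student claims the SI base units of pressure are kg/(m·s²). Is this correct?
Units of each symbol in P = F/A:
  F (force): kg·m/s²
  A (area): m²  → in the denominator, contributes 1/m²

Multiplying the contributions: [kg·m/s²] · [1/m²]
Adding exponents of each base unit: kg: 1, m: -1, s: -2
SI base units of pressure: kg/(m·s²)

The claimed units kg/(m·s²) match the derived units, so the claim is correct.

Answer: Yes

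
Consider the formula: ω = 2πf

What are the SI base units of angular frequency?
Units of each symbol in ω = 2πf:
  f (frequency): 1/s
  The factor 2π is dimensionless.

Multiplying the contributions: [1/s]
Adding exponents of each base unit: s: -1
SI base units of angular frequency: 1/s

Answer: 1/s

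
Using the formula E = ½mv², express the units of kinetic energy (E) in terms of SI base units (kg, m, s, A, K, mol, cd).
Units of each symbol in E = ½mv²:
  m (mass): kg
  v (speed): m/s  → to the power 2, contributes m²/s²
  The factor ½ is dimensionless.

Multiplying the contributions: [kg] · [m²/s²]
Adding exponents of each base unit: kg: 1, m: 2, s: -2
SI base units of kinetic energy: kg·m²/s²

Answer: kg·m²/s²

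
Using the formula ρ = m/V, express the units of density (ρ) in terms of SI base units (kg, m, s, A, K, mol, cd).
Units of each symbol in ρ = m/V:
  m (mass): kg
  V (volume): m³  → in the denominator, contributes 1/m³

Multiplying the contributions: [kg] · [1/m³]
Adding exponents of each base unit: kg: 1, m: -3
SI base units of density: kg/m³

Answer: kg/m³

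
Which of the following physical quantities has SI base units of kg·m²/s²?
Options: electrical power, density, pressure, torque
Checking the SI base units of each option:
  electrical power (P = IV): kg·m²/s³  ✗
  density (ρ = m/V): kg/m³  ✗
  pressure (P = F/A): kg/(m·s²)  ✗
  torque (τ = Fr): kg·m²/s²  ✓ matches

Only torque has units kg·m²/s².

Answer: torque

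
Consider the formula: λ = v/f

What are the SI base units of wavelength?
Units of each symbol in λ = v/f:
  v (wave speed): m/s
  f (frequency): 1/s  → in the denominator, contributes s

Multiplying the contributions: [m/s] · [s]
Adding exponents of each base unit: m: 1
SI base units of wavelength: m

Answer: m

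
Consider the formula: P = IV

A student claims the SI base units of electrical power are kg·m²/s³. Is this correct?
Units of each symbol in P = IV:
  I (current): A
  V (voltage, in volts): kg·m²/(s³·A)

Multiplying the contributions: [A] · [kg·m²/(s³·A)]
Adding exponents of each base unit: kg: 1, m: 2, s: -3
SI base units of electrical power: kg·m²/s³

The claimed units kg·m²/s³ match the derived units, so the claim is correct.

Answer: Yes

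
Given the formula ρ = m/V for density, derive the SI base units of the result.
Units of each symbol in ρ = m/V:
  m (mass): kg
  V (volume): m³  → in the denominator, contributes 1/m³

Multiplying the contributions: [kg] · [1/m³]
Adding exponents of each base unit: kg: 1, m: -3
SI base units of density: kg/m³

Answer: kg/m³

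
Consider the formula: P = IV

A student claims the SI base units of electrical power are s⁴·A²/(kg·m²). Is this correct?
Units of each symbol in P = IV:
  I (current): A
  V (voltage, in volts): kg·m²/(s³·A)

Multiplying the contributions: [A] · [kg·m²/(s³·A)]
Adding exponents of each base unit: kg: 1, m: 2, s: -3
SI base units of electrical power: kg·m²/s³

The claimed units s⁴·A²/(kg·m²) (exponents kg: -1, m: -2, s: 4, A: 2) do not match the derived units kg·m²/s³ (exponents kg: 1, m: 2, s: -3), so the claim is incorrect.

Answer: No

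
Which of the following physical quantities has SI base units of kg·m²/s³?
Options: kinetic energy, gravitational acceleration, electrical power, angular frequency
Checking the SI base units of each option:
  kinetic energy (E = ½mv²): kg·m²/s²  ✗
  gravitational acceleration (g = GM/r²): m/s²  ✗
  electrical power (P = IV): kg·m²/s³  ✓ matches
  angular frequency (ω = 2πf): 1/s  ✗

Only electrical power has units kg·m²/s³.

Answer: electrical power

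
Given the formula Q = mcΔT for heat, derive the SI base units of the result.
Units of each symbol in Q = mcΔT:
  m (mass): kg
  c (specific heat capacity, in J/(kg·K)): m²/(s²·K)
  ΔT (temperature change): K

Multiplying the contributions: [kg] · [m²/(s²·K)] · [K]
Adding exponents of each base unit: kg: 1, m: 2, s: -2
SI base units of heat: kg·m²/s²

Answer: kg·m²/s²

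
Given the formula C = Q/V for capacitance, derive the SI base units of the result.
Units of each symbol in C = Q/V:
  Q (charge, in coulombs): s·A
  V (voltage, in volts): kg·m²/(s³·A)  → in the denominator, contributes s³·A/(kg·m²)

Multiplying the contributions: [s·A] · [s³·A/(kg·m²)]
Adding exponents of each base unit: kg: -1, m: -2, s: 4, A: 2
SI base units of capacitance: s⁴·A²/(kg·m²)

Answer: s⁴·A²/(kg·m²)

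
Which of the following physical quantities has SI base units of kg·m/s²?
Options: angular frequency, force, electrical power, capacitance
Checking the SI base units of each option:
  angular frequency (ω = 2πf): 1/s  ✗
  force (F = ma): kg·m/s²  ✓ matches
  electrical power (P = IV): kg·m²/s³  ✗
  capacitance (C = Q/V): s⁴·A²/(kg·m²)  ✗

Only force has units kg·m/s².

Answer: force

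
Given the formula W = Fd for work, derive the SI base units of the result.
Units of each symbol in W = Fd:
  F (force): kg·m/s²
  d (displacement): m

Multiplying the contributions: [kg·m/s²] · [m]
Adding exponents of each base unit: kg: 1, m: 2, s: -2
SI base units of work: kg·m²/s²

Answer: kg·m²/s²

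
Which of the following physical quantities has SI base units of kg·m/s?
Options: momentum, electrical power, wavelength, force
Checking the SI base units of each option:
  momentum (p = mv): kg·m/s  ✓ matches
  electrical power (P = IV): kg·m²/s³  ✗
  wavelength (λ = v/f): m  ✗
  force (F = ma): kg·m/s²  ✗

Only momentum has units kg·m/s.

Answer: momentum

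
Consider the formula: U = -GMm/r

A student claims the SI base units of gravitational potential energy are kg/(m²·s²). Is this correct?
Units of each symbol in U = -GMm/r:
  G (gravitational constant): m³/(kg·s²)
  M (mass): kg
  m (mass): kg
  r (distance): m  → in the denominator, contributes 1/m
  The minus sign does not affect the units.

Multiplying the contributions: [m³/(kg·s²)] · [kg] · [kg] · [1/m]
Adding exponents of each base unit: kg: 1, m: 2, s: -2
SI base units of gravitational potential energy: kg·m²/s²

The claimed units kg/(m²·s²) (exponents kg: 1, m: -2, s: -2) do not match the derived units kg·m²/s² (exponents kg: 1, m: 2, s: -2), so the claim is incorrect.

Answer: No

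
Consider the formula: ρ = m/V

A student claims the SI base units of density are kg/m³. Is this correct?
Units of each symbol in ρ = m/V:
  m (mass): kg
  V (volume): m³  → in the denominator, contributes 1/m³

Multiplying the contributions: [kg] · [1/m³]
Adding exponents of each base unit: kg: 1, m: -3
SI base units of density: kg/m³

The claimed units kg/m³ match the derived units, so the claim is correct.

Answer: Yes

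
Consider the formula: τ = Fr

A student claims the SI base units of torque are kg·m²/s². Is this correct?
Units of each symbol in τ = Fr:
  F (force): kg·m/s²
  r (lever arm): m

Multiplying the contributions: [kg·m/s²] · [m]
Adding exponents of each base unit: kg: 1, m: 2, s: -2
SI base units of torque: kg·m²/s²

The claimed units kg·m²/s² match the derived units, so the claim is correct.

Answer: Yes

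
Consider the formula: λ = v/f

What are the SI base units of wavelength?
Units of each symbol in λ = v/f:
  v (wave speed): m/s
  f (frequency): 1/s  → in the denominator, contributes s

Multiplying the contributions: [m/s] · [s]
Adding exponents of each base unit: m: 1
SI base units of wavelength: m

Answer: m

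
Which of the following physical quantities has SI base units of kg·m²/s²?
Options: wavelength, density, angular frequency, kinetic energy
Checking the SI base units of each option:
  wavelength (λ = v/f): m  ✗
  density (ρ = m/V): kg/m³  ✗
  angular frequency (ω = 2πf): 1/s  ✗
  kinetic energy (E = ½mv²): kg·m²/s²  ✓ matches

Only kinetic energy has units kg·m²/s².

Answer: kinetic energy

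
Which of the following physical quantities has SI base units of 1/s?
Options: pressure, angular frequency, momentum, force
Checking the SI base units of each option:
  pressure (P = F/A): kg/(m·s²)  ✗
  angular frequency (ω = 2πf): 1/s  ✓ matches
  momentum (p = mv): kg·m/s  ✗
  force (F = ma): kg·m/s²  ✗

Only angular frequency has units 1/s.

Answer: angular frequency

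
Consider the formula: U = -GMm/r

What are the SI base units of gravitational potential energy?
Units of each symbol in U = -GMm/r:
  G (gravitational constant): m³/(kg·s²)
  M (mass): kg
  m (mass): kg
  r (distance): m  → in the denominator, contributes 1/m
  The minus sign does not affect the units.

Multiplying the contributions: [m³/(kg·s²)] · [kg] · [kg] · [1/m]
Adding exponents of each base unit: kg: 1, m: 2, s: -2
SI base units of gravitational potential energy: kg·m²/s²

Answer: kg·m²/s²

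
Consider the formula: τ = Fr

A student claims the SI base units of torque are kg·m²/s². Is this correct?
Units of each symbol in τ = Fr:
  F (force): kg·m/s²
  r (lever arm): m

Multiplying the contributions: [kg·m/s²] · [m]
Adding exponents of each base unit: kg: 1, m: 2, s: -2
SI base units of torque: kg·m²/s²

The claimed units kg·m²/s² match the derived units, so the claim is correct.

Answer: Yes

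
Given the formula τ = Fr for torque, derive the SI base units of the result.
Units of each symbol in τ = Fr:
  F (force): kg·m/s²
  r (lever arm): m

Multiplying the contributions: [kg·m/s²] · [m]
Adding exponents of each base unit: kg: 1, m: 2, s: -2
SI base units of torque: kg·m²/s²

Answer: kg·m²/s²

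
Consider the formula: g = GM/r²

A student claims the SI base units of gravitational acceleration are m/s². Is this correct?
Units of each symbol in g = GM/r²:
  G (gravitational constant): m³/(kg·s²)
  M (mass): kg
  r (distance): m  → to the power 2 in the denominator, contributes 1/m²

Multiplying the contributions: [m³/(kg·s²)] · [kg] · [1/m²]
Adding exponents of each base unit: m: 1, s: -2
SI base units of gravitational acceleration: m/s²

The claimed units m/s² match the derived units, so the claim is correct.

Answer: Yes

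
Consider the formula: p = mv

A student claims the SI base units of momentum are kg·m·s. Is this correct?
Units of each symbol in p = mv:
  m (mass): kg
  v (velocity): m/s

Multiplying the contributions: [kg] · [m/s]
Adding exponents of each base unit: kg: 1, m: 1, s: -1
SI base units of momentum: kg·m/s

The claimed units kg·m·s (exponents kg: 1, m: 1, s: 1) do not match the derived units kg·m/s (exponents kg: 1, m: 1, s: -1), so the claim is incorrect.

Answer: No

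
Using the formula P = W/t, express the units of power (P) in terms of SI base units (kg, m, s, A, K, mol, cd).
Units of each symbol in P = W/t:
  W (work): kg·m²/s²
  t (time): s  → in the denominator, contributes 1/s

Multiplying the contributions: [kg·m²/s²] · [1/s]
Adding exponents of each base unit: kg: 1, m: 2, s: -3
SI base units of power: kg·m²/s³

Answer: kg·m²/s³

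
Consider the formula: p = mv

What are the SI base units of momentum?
Units of each symbol in p = mv:
  m (mass): kg
  v (velocity): m/s

Multiplying the contributions: [kg] · [m/s]
Adding exponents of each base unit: kg: 1, m: 1, s: -1
SI base units of momentum: kg·m/s

Answer: kg·m/s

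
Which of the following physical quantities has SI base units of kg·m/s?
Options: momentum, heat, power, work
Checking the SI base units of each option:
  momentum (p = mv): kg·m/s  ✓ matches
  heat (Q = mcΔT): kg·m²/s²  ✗
  power (P = W/t): kg·m²/s³  ✗
  work (W = Fd): kg·m²/s²  ✗

Only momentum has units kg·m/s.

Answer: momentum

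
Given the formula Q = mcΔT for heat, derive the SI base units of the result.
Units of each symbol in Q = mcΔT:
  m (mass): kg
  c (specific heat capacity, in J/(kg·K)): m²/(s²·K)
  ΔT (temperature change): K

Multiplying the contributions: [kg] · [m²/(s²·K)] · [K]
Adding exponents of each base unit: kg: 1, m: 2, s: -2
SI base units of heat: kg·m²/s²

Answer: kg·m²/s²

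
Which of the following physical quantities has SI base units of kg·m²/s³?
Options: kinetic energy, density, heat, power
Checking the SI base units of each option:
  kinetic energy (E = ½mv²): kg·m²/s²  ✗
  density (ρ = m/V): kg/m³  ✗
  heat (Q = mcΔT): kg·m²/s²  ✗
  power (P = W/t): kg·m²/s³  ✓ matches

Only power has units kg·m²/s³.

Answer: power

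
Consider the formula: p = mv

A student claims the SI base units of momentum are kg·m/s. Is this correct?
Units of each symbol in p = mv:
  m (mass): kg
  v (velocity): m/s

Multiplying the contributions: [kg] · [m/s]
Adding exponents of each base unit: kg: 1, m: 1, s: -1
SI base units of momentum: kg·m/s

The claimed units kg·m/s match the derived units, so the claim is correct.

Answer: Yes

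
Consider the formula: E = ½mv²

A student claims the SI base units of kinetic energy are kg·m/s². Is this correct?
Units of each symbol in E = ½mv²:
  m (mass): kg
  v (speed): m/s  → to the power 2, contributes m²/s²
  The factor ½ is dimensionless.

Multiplying the contributions: [kg] · [m²/s²]
Adding exponents of each base unit: kg: 1, m: 2, s: -2
SI base units of kinetic energy: kg·m²/s²

The claimed units kg·m/s² (exponents kg: 1, m: 1, s: -2) do not match the derived units kg·m²/s² (exponents kg: 1, m: 2, s: -2), so the claim is incorrect.

Answer: No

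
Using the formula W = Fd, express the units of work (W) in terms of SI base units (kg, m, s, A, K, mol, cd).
Units of each symbol in W = Fd:
  F (force): kg·m/s²
  d (displacement): m

Multiplying the contributions: [kg·m/s²] · [m]
Adding exponents of each base unit: kg: 1, m: 2, s: -2
SI base units of work: kg·m²/s²

Answer: kg·m²/s²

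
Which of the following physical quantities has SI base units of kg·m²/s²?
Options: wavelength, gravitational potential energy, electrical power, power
Checking the SI base units of each option:
  wavelength (λ = v/f): m  ✗
  gravitational potential energy (U = -GMm/r): kg·m²/s²  ✓ matches
  electrical power (P = IV): kg·m²/s³  ✗
  power (P = W/t): kg·m²/s³  ✗

Only gravitational potential energy has units kg·m²/s².

Answer: gravitational potential energy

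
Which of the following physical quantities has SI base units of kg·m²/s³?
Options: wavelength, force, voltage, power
Checking the SI base units of each option:
  wavelength (λ = v/f): m  ✗
  force (F = ma): kg·m/s²  ✗
  voltage (V = IR): kg·m²/(s³·A)  ✗
  power (P = W/t): kg·m²/s³  ✓ matches

Only power has units kg·m²/s³.

Answer: power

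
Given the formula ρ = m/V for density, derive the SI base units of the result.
Units of each symbol in ρ = m/V:
  m (mass): kg
  V (volume): m³  → in the denominator, contributes 1/m³

Multiplying the contributions: [kg] · [1/m³]
Adding exponents of each base unit: kg: 1, m: -3
SI base units of density: kg/m³

Answer: kg/m³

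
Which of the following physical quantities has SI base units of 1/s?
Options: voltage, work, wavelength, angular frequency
Checking the SI base units of each option:
  voltage (V = IR): kg·m²/(s³·A)  ✗
  work (W = Fd): kg·m²/s²  ✗
  wavelength (λ = v/f): m  ✗
  angular frequency (ω = 2πf): 1/s  ✓ matches

Only angular frequency has units 1/s.

Answer: angular frequency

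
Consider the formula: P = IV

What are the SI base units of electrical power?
Units of each symbol in P = IV:
  I (current): A
  V (voltage, in volts): kg·m²/(s³·A)

Multiplying the contributions: [A] · [kg·m²/(s³·A)]
Adding exponents of each base unit: kg: 1, m: 2, s: -3
SI base units of electrical power: kg·m²/s³

Answer: kg·m²/s³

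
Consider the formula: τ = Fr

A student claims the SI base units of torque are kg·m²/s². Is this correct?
Units of each symbol in τ = Fr:
  F (force): kg·m/s²
  r (lever arm): m

Multiplying the contributions: [kg·m/s²] · [m]
Adding exponents of each base unit: kg: 1, m: 2, s: -2
SI base units of torque: kg·m²/s²

The claimed units kg·m²/s² match the derived units, so the claim is correct.

Answer: Yes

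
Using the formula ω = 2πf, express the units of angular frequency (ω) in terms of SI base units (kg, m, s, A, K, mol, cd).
Units of each symbol in ω = 2πf:
  f (frequency): 1/s
  The factor 2π is dimensionless.

Multiplying the contributions: [1/s]
Adding exponents of each base unit: s: -1
SI base units of angular frequency: 1/s

Answer: 1/s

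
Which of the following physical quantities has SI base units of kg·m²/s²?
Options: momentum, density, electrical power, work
Checking the SI base units of each option:
  momentum (p = mv): kg·m/s  ✗
  density (ρ = m/V): kg/m³  ✗
  electrical power (P = IV): kg·m²/s³  ✗
  work (W = Fd): kg·m²/s²  ✓ matches

Only work has units kg·m²/s².

Answer: work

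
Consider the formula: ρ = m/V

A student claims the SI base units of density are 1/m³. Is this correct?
Units of each symbol in ρ = m/V:
  m (mass): kg
  V (volume): m³  → in the denominator, contributes 1/m³

Multiplying the contributions: [kg] · [1/m³]
Adding exponents of each base unit: kg: 1, m: -3
SI base units of density: kg/m³

The claimed units 1/m³ (exponents m: -3) do not match the derived units kg/m³ (exponents kg: 1, m: -3), so the claim is incorrect.

Answer: No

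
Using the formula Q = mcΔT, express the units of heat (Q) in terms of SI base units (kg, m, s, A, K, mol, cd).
Units of each symbol in Q = mcΔT:
  m (mass): kg
  c (specific heat capacity, in J/(kg·K)): m²/(s²·K)
  ΔT (temperature change): K

Multiplying the contributions: [kg] · [m²/(s²·K)] · [K]
Adding exponents of each base unit: kg: 1, m: 2, s: -2
SI base units of heat: kg·m²/s²

Answer: kg·m²/s²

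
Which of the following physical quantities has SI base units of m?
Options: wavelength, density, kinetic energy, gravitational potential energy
Checking the SI base units of each option:
  wavelength (λ = v/f): m  ✓ matches
  density (ρ = m/V): kg/m³  ✗
  kinetic energy (E = ½mv²): kg·m²/s²  ✗
  gravitational potential energy (U = -GMm/r): kg·m²/s²  ✗

Only wavelength has units m.

Answer: wavelength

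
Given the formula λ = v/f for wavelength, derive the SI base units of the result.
Units of each symbol in λ = v/f:
  v (wave speed): m/s
  f (frequency): 1/s  → in the denominator, contributes s

Multiplying the contributions: [m/s] · [s]
Adding exponents of each base unit: m: 1
SI base units of wavelength: m

Answer: m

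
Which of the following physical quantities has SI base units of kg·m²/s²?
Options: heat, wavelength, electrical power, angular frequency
Checking the SI base units of each option:
  heat (Q = mcΔT): kg·m²/s²  ✓ matches
  wavelength (λ = v/f): m  ✗
  electrical power (P = IV): kg·m²/s³  ✗
  angular frequency (ω = 2πf): 1/s  ✗

Only heat has units kg·m²/s².

Answer: heat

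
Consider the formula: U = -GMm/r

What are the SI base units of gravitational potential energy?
Units of each symbol in U = -GMm/r:
  G (gravitational constant): m³/(kg·s²)
  M (mass): kg
  m (mass): kg
  r (distance): m  → in the denominator, contributes 1/m
  The minus sign does not affect the units.

Multiplying the contributions: [m³/(kg·s²)] · [kg] · [kg] · [1/m]
Adding exponents of each base unit: kg: 1, m: 2, s: -2
SI base units of gravitational potential energy: kg·m²/s²

Answer: kg·m²/s²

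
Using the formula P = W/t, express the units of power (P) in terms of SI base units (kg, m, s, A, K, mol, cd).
Units of each symbol in P = W/t:
  W (work): kg·m²/s²
  t (time): s  → in the denominator, contributes 1/s

Multiplying the contributions: [kg·m²/s²] · [1/s]
Adding exponents of each base unit: kg: 1, m: 2, s: -3
SI base units of power: kg·m²/s³

Answer: kg·m²/s³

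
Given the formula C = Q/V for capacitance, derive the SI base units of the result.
Units of each symbol in C = Q/V:
  Q (charge, in coulombs): s·A
  V (voltage, in volts): kg·m²/(s³·A)  → in the denominator, contributes s³·A/(kg·m²)

Multiplying the contributions: [s·A] · [s³·A/(kg·m²)]
Adding exponents of each base unit: kg: -1, m: -2, s: 4, A: 2
SI base units of capacitance: s⁴·A²/(kg·m²)

Answer: s⁴·A²/(kg·m²)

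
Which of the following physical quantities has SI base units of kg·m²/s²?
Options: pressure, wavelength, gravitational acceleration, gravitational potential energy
Checking the SI base units of each option:
  pressure (P = F/A): kg/(m·s²)  ✗
  wavelength (λ = v/f): m  ✗
  gravitational acceleration (g = GM/r²): m/s²  ✗
  gravitational potential energy (U = -GMm/r): kg·m²/s²  ✓ matches

Only gravitational potential energy has units kg·m²/s².

Answer: gravitational potential energy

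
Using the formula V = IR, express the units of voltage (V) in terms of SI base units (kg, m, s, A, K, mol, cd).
Units of each symbol in V = IR:
  I (current): A
  R (resistance, in ohms): kg·m²/(s³·A²)

Multiplying the contributions: [A] · [kg·m²/(s³·A²)]
Adding exponents of each base unit: kg: 1, m: 2, s: -3, A: -1
SI base units of voltage: kg·m²/(s³·A)

Answer: kg·m²/(s³·A)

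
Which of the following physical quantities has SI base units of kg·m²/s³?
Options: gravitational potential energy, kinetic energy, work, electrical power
Checking the SI base units of each option:
  gravitational potential energy (U = -GMm/r): kg·m²/s²  ✗
  kinetic energy (E = ½mv²): kg·m²/s²  ✗
  work (W = Fd): kg·m²/s²  ✗
  electrical power (P = IV): kg·m²/s³  ✓ matches

Only electrical power has units kg·m²/s³.

Answer: electrical power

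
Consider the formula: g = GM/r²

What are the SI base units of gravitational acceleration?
Units of each symbol in g = GM/r²:
  G (gravitational constant): m³/(kg·s²)
  M (mass): kg
  r (distance): m  → to the power 2 in the denominator, contributes 1/m²

Multiplying the contributions: [m³/(kg·s²)] · [kg] · [1/m²]
Adding exponents of each base unit: m: 1, s: -2
SI base units of gravitational acceleration: m/s²

Answer: m/s²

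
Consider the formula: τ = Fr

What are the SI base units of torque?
Units of each symbol in τ = Fr:
  F (force): kg·m/s²
  r (lever arm): m

Multiplying the contributions: [kg·m/s²] · [m]
Adding exponents of each base unit: kg: 1, m: 2, s: -2
SI base units of torque: kg·m²/s²

Answer: kg·m²/s²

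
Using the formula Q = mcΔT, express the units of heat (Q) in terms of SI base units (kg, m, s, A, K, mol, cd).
Units of each symbol in Q = mcΔT:
  m (mass): kg
  c (specific heat capacity, in J/(kg·K)): m²/(s²·K)
  ΔT (temperature change): K

Multiplying the contributions: [kg] · [m²/(s²·K)] · [K]
Adding exponents of each base unit: kg: 1, m: 2, s: -2
SI base units of heat: kg·m²/s²

Answer: kg·m²/s²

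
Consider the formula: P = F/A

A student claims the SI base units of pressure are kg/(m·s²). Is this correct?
Units of each symbol in P = F/A:
  F (force): kg·m/s²
  A (area): m²  → in the denominator, contributes 1/m²

Multiplying the contributions: [kg·m/s²] · [1/m²]
Adding exponents of each base unit: kg: 1, m: -1, s: -2
SI base units of pressure: kg/(m·s²)

The claimed units kg/(m·s²) match the derived units, so the claim is correct.

Answer: Yes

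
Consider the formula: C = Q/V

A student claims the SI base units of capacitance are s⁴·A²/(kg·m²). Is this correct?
Units of each symbol in C = Q/V:
  Q (charge, in coulombs): s·A
  V (voltage, in volts): kg·m²/(s³·A)  → in the denominator, contributes s³·A/(kg·m²)

Multiplying the contributions: [s·A] · [s³·A/(kg·m²)]
Adding exponents of each base unit: kg: -1, m: -2, s: 4, A: 2
SI base units of capacitance: s⁴·A²/(kg·m²)

The claimed units s⁴·A²/(kg·m²) match the derived units, so the claim is correct.

Answer: Yes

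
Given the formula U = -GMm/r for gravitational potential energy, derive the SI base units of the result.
Units of each symbol in U = -GMm/r:
  G (gravitational constant): m³/(kg·s²)
  M (mass): kg
  m (mass): kg
  r (distance): m  → in the denominator, contributes 1/m
  The minus sign does not affect the units.

Multiplying the contributions: [m³/(kg·s²)] · [kg] · [kg] · [1/m]
Adding exponents of each base unit: kg: 1, m: 2, s: -2
SI base units of gravitational potential energy: kg·m²/s²

Answer: kg·m²/s²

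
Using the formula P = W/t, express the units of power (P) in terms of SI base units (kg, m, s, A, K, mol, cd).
Units of each symbol in P = W/t:
  W (work): kg·m²/s²
  t (time): s  → in the denominator, contributes 1/s

Multiplying the contributions: [kg·m²/s²] · [1/s]
Adding exponents of each base unit: kg: 1, m: 2, s: -3
SI base units of power: kg·m²/s³

Answer: kg·m²/s³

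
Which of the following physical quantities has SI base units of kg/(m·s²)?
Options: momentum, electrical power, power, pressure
Checking the SI base units of each option:
  momentum (p = mv): kg·m/s  ✗
  electrical power (P = IV): kg·m²/s³  ✗
  power (P = W/t): kg·m²/s³  ✗
  pressure (P = F/A): kg/(m·s²)  ✓ matches

Only pressure has units kg/(m·s²).

Answer: pressure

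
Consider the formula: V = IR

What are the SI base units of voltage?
Units of each symbol in V = IR:
  I (current): A
  R (resistance, in ohms): kg·m²/(s³·A²)

Multiplying the contributions: [A] · [kg·m²/(s³·A²)]
Adding exponents of each base unit: kg: 1, m: 2, s: -3, A: -1
SI base units of voltage: kg·m²/(s³·A)

Answer: kg·m²/(s³·A)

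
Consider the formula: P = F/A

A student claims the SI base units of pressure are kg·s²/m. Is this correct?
Units of each symbol in P = F/A:
  F (force): kg·m/s²
  A (area): m²  → in the denominator, contributes 1/m²

Multiplying the contributions: [kg·m/s²] · [1/m²]
Adding exponents of each base unit: kg: 1, m: -1, s: -2
SI base units of pressure: kg/(m·s²)

The claimed units kg·s²/m (exponents kg: 1, m: -1, s: 2) do not match the derived units kg/(m·s²) (exponents kg: 1, m: -1, s: -2), so the claim is incorrect.

Answer: No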